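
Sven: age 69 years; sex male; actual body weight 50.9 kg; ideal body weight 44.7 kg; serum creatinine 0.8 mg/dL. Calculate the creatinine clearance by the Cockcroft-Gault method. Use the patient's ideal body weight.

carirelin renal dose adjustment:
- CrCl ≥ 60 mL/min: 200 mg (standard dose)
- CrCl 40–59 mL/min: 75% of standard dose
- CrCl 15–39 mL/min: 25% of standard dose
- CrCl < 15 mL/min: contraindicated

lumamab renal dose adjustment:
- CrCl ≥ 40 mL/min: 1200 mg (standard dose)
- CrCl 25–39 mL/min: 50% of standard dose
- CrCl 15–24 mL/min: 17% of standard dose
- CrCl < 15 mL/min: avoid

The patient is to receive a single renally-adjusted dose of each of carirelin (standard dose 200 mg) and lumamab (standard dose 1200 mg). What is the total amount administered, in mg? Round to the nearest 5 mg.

1350 mg

CrCl = (140 − 69) × 44.7 / (72 × 0.8) = 3173.7 / 57.60 ≈ 55.1 mL/min
CrCl ≈ 55 mL/min.
carirelin: 40–59 mL/min → 75% of 200 mg = 150 mg.
lumamab: ≥ 40 mL/min → 100% of 1200 mg = 1200 mg.
Total = 150 + 1200 = 1350 mg.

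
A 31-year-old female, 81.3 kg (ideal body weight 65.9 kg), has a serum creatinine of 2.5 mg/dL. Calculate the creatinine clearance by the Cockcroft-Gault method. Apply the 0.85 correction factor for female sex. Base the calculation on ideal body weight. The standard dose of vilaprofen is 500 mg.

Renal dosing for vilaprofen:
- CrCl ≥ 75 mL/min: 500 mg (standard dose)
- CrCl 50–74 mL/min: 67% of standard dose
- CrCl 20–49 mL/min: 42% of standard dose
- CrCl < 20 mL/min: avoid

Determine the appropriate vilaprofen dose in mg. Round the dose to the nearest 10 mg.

210 mg

CrCl = (140 − 31) × 65.9 / (72 × 2.5) × 0.85 = 7183.1 / 180.00 × 0.85 ≈ 33.9 mL/min
CrCl ≈ 34 mL/min → bracket 20–49 mL/min.
42% of 500 mg = 210 mg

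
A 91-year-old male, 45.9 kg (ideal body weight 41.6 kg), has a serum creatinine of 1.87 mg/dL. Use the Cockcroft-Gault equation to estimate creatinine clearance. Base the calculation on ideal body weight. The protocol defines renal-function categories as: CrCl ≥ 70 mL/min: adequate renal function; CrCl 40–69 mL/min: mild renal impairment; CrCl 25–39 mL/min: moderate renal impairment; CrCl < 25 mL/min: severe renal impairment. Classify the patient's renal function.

severe renal impairment

CrCl = (140 − 91) × 41.6 / (72 × 1.87) = 2038.4 / 134.64 ≈ 15.1 mL/min
15 mL/min falls in the 'severe renal impairment' range.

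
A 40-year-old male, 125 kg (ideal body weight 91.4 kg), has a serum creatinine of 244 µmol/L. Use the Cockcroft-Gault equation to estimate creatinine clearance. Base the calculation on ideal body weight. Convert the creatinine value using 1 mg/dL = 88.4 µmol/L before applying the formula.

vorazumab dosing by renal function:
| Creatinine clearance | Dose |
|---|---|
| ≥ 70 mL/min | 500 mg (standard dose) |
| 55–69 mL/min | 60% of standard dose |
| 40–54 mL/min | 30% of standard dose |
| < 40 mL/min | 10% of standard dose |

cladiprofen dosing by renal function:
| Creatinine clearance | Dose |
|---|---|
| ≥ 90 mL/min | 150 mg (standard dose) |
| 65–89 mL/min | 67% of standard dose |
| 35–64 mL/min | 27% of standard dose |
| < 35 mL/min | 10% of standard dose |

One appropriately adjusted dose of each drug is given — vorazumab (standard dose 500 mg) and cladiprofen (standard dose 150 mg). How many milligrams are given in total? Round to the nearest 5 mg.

190 mg

SCr = 244 / 88.4 = 2.76 mg/dL
CrCl = (140 − 40) × 91.4 / (72 × 2.76) = 9140.0 / 198.72 ≈ 46.0 mL/min
CrCl ≈ 46 mL/min.
vorazumab: 40–54 mL/min → 30% of 500 mg = 150 mg.
cladiprofen: 35–64 mL/min → 27% of 150 mg = 40.5 mg.
Total = 150 + 40.5 = 190.5 mg.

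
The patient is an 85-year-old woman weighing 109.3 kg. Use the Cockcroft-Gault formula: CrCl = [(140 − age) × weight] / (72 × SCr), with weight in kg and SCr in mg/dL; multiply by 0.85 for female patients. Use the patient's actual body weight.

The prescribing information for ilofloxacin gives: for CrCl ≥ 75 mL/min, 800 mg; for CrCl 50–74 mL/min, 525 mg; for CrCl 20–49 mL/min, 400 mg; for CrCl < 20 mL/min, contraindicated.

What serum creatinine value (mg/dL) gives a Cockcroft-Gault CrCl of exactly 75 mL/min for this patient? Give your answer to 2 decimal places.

0.95 mg/dL

Standard dose requires CrCl ≥ 75 mL/min.
Set (140 − 85) × 109.3 × 0.85 / (72 × SCr) = 75
SCr = (140 − 85) × 109.3 × 0.85 / (72 × 75) = 0.946 mg/dL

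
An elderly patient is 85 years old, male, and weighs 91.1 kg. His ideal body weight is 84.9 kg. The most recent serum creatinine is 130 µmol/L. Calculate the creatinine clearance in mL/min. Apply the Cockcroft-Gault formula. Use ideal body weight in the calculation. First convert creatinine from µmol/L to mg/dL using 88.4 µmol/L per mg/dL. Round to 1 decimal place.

SCr = 130 / 88.4 = 1.471 mg/dL
CrCl = (140 − 85) × 84.9 / (72 × 1.471) = 4669.5 / 105.91 ≈ 44.1 mL/min

44.1 mL/min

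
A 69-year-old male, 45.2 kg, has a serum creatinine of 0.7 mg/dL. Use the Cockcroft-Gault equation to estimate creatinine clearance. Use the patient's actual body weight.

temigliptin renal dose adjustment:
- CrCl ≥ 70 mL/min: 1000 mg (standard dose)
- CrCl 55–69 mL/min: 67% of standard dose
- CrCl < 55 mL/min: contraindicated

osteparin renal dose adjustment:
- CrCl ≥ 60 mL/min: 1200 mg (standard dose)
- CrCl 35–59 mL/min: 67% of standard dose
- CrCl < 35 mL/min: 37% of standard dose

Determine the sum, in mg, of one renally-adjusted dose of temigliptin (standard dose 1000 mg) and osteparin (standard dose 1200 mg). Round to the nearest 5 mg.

CrCl = (140 − 69) × 45.2 / (72 × 0.7) = 3209.2 / 50.40 ≈ 63.7 mL/min
CrCl ≈ 64 mL/min.
temigliptin: 55–69 mL/min → 67% of 1000 mg = 670 mg.
osteparin: ≥ 60 mL/min → 100% of 1200 mg = 1200 mg.
Total = 670 + 1200 = 1870 mg.

1870 mg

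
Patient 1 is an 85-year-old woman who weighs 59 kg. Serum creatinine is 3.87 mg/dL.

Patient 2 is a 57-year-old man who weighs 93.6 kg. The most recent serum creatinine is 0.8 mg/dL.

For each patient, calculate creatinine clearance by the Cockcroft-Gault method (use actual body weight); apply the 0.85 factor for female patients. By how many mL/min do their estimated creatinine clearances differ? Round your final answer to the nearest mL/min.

125 mL/min

Patient 1: CrCl = (140 − 85) × 59 / (72 × 3.87) × 0.85 = 3245.0 / 278.64 × 0.85 ≈ 9.9 mL/min
Patient 2: CrCl = (140 − 57) × 93.6 / (72 × 0.8) = 7768.8 / 57.60 ≈ 134.9 mL/min
|9.9 − 134.9| = 125.0 mL/min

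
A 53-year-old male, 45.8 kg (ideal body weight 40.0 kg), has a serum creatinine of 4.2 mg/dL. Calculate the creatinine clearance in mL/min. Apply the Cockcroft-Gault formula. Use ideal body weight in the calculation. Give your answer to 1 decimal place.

11.5 mL/min

CrCl = (140 − 53) × 40 / (72 × 4.2) = 3480.0 / 302.40 ≈ 11.5 mL/min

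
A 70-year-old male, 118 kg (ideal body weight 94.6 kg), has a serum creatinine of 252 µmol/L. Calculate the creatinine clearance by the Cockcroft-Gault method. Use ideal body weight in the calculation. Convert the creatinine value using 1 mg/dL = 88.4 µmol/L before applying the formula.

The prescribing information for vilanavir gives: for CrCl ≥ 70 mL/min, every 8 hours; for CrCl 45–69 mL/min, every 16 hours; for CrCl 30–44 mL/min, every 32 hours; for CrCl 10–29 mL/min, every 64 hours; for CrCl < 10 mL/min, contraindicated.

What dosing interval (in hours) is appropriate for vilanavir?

every 32 hours

SCr = 252 / 88.4 = 2.851 mg/dL
CrCl = (140 − 70) × 94.6 / (72 × 2.851) = 6622.0 / 205.27 ≈ 32.3 mL/min
CrCl ≈ 32 mL/min → bracket 30–44 mL/min → every 32 hours.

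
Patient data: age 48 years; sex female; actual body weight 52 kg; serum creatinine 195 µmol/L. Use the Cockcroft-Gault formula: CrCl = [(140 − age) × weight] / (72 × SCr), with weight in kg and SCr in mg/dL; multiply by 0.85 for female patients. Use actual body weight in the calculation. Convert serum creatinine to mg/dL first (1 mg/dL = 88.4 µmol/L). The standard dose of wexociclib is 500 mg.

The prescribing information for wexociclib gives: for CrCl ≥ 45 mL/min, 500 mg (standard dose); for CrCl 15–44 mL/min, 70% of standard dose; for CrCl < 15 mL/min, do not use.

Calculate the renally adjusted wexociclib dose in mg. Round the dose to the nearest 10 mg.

SCr = 195 / 88.4 = 2.206 mg/dL
CrCl = (140 − 48) × 52 / (72 × 2.206) × 0.85 = 4784.0 / 158.83 × 0.85 ≈ 25.6 mL/min
CrCl ≈ 26 mL/min → bracket 15–44 mL/min.
70% of 500 mg = 350 mg

350 mg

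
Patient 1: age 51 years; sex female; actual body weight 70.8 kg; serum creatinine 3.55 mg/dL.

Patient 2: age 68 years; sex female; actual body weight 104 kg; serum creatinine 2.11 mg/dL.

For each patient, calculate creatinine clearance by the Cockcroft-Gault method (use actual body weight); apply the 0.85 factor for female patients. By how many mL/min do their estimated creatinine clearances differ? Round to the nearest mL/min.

21 mL/min

Patient 1: CrCl = (140 − 51) × 70.8 / (72 × 3.55) × 0.85 = 6301.2 / 255.60 × 0.85 ≈ 21.0 mL/min
Patient 2: CrCl = (140 − 68) × 104 / (72 × 2.11) × 0.85 = 7488.0 / 151.92 × 0.85 ≈ 41.9 mL/min
|21.0 − 41.9| = 20.9 mL/min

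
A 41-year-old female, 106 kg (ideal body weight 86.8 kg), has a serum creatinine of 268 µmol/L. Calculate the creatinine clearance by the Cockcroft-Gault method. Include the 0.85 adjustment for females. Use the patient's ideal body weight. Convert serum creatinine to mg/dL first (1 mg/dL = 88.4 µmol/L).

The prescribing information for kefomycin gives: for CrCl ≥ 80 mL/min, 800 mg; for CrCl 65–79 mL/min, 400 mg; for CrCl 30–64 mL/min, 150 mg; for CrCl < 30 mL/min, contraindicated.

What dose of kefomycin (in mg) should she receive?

150 mg

SCr = 268 / 88.4 = 3.032 mg/dL
CrCl = (140 − 41) × 86.8 / (72 × 3.032) × 0.85 = 8593.2 / 218.30 × 0.85 ≈ 33.5 mL/min
CrCl ≈ 33 mL/min → bracket 30–64 mL/min.
Dose for this bracket: 150 mg.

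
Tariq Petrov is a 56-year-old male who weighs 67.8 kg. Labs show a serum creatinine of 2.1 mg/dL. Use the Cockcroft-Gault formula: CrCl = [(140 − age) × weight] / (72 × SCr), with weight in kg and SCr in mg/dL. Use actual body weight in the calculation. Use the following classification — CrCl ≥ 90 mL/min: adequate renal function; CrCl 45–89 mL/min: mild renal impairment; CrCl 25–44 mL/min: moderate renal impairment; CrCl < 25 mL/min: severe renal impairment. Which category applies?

moderate renal impairment

CrCl = (140 − 56) × 67.8 / (72 × 2.1) = 5695.2 / 151.20 ≈ 37.7 mL/min
38 mL/min falls in the 'moderate renal impairment' range.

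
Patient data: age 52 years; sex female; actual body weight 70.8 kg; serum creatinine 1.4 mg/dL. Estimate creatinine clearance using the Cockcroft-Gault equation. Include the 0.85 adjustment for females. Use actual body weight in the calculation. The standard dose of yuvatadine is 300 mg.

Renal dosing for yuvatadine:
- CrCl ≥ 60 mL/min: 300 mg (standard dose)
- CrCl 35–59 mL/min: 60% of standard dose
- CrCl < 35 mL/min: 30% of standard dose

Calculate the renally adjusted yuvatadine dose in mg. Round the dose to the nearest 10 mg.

CrCl = (140 − 52) × 70.8 / (72 × 1.4) × 0.85 = 6230.4 / 100.80 × 0.85 ≈ 52.5 mL/min
CrCl ≈ 53 mL/min → bracket 35–59 mL/min.
60% of 300 mg = 180 mg

180 mg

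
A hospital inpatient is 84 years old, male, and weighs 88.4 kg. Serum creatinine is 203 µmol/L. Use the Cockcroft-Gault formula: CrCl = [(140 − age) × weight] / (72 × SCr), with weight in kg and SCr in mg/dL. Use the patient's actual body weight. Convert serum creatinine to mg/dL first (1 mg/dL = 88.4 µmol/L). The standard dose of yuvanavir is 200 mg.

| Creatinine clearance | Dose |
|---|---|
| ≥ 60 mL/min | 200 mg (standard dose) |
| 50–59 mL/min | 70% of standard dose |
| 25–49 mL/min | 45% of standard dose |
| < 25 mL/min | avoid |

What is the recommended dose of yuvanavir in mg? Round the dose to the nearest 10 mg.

90 mg

SCr = 203 / 88.4 = 2.296 mg/dL
CrCl = (140 − 84) × 88.4 / (72 × 2.296) = 4950.4 / 165.31 ≈ 29.9 mL/min
CrCl ≈ 30 mL/min → bracket 25–49 mL/min.
45% of 200 mg = 90 mg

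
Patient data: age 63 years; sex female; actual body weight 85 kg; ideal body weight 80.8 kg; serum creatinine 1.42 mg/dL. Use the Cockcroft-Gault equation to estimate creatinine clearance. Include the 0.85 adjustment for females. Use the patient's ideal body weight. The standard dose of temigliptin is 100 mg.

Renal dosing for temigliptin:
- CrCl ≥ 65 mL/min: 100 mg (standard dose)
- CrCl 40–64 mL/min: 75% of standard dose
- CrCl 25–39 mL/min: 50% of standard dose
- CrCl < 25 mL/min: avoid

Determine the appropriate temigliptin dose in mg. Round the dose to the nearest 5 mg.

75 mg

CrCl = (140 − 63) × 80.8 / (72 × 1.42) × 0.85 = 6221.6 / 102.24 × 0.85 ≈ 51.7 mL/min
CrCl ≈ 52 mL/min → bracket 40–64 mL/min.
75% of 100 mg = 75 mg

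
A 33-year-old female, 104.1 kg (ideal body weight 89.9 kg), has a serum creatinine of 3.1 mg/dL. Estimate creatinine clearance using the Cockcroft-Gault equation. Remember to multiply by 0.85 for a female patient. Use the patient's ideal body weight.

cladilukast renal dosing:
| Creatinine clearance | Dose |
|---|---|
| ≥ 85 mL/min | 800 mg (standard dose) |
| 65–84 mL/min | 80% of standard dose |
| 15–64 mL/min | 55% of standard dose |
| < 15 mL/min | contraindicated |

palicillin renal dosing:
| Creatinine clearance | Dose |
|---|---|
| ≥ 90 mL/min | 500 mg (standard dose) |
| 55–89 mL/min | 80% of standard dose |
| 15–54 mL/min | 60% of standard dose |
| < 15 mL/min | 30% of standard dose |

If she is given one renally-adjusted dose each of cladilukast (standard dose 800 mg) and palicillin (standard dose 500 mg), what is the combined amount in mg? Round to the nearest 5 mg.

740 mg

CrCl = (140 − 33) × 89.9 / (72 × 3.1) × 0.85 = 9619.3 / 223.20 × 0.85 ≈ 36.6 mL/min
CrCl ≈ 37 mL/min.
cladilukast: 15–64 mL/min → 55% of 800 mg = 440 mg.
palicillin: 15–54 mL/min → 60% of 500 mg = 300 mg.
Total = 440 + 300 = 740 mg.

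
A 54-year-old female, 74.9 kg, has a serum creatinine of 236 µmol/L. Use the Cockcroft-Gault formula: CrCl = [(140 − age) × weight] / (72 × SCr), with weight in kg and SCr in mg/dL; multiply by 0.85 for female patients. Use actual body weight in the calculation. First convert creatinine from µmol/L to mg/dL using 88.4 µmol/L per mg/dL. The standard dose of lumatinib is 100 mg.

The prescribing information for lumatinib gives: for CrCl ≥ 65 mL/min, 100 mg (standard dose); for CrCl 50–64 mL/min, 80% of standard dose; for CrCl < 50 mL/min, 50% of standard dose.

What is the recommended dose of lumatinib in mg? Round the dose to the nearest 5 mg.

SCr = 236 / 88.4 = 2.67 mg/dL
CrCl = (140 − 54) × 74.9 / (72 × 2.67) × 0.85 = 6441.4 / 192.24 × 0.85 ≈ 28.5 mL/min
CrCl ≈ 28 mL/min → bracket < 50 mL/min.
50% of 100 mg = 50 mg

50 mg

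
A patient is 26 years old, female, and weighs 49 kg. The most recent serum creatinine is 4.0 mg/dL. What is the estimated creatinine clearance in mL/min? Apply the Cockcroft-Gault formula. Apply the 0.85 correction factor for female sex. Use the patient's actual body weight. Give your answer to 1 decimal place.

CrCl = (140 − 26) × 49 / (72 × 4) × 0.85 = 5586.0 / 288.00 × 0.85 ≈ 16.5 mL/min

16.5 mL/min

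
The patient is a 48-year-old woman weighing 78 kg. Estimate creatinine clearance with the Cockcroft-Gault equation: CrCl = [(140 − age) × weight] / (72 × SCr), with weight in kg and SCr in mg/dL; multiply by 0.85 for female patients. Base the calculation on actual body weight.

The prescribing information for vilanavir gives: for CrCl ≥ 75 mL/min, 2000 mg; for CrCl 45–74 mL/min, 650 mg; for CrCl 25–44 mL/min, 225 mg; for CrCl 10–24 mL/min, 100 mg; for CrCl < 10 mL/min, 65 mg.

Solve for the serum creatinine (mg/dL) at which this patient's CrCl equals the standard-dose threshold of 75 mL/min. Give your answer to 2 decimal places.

Standard dose requires CrCl ≥ 75 mL/min.
Set (140 − 48) × 78 × 0.85 / (72 × SCr) = 75
SCr = (140 − 48) × 78 × 0.85 / (72 × 75) = 1.130 mg/dL

1.13 mg/dL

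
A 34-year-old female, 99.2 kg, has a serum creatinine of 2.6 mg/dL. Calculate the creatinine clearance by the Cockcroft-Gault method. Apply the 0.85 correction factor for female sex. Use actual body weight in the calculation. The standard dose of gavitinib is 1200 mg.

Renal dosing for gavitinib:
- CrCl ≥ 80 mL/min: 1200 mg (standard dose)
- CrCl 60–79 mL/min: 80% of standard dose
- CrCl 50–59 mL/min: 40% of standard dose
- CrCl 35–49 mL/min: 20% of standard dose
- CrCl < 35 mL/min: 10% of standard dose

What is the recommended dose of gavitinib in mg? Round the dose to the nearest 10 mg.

CrCl = (140 − 34) × 99.2 / (72 × 2.6) × 0.85 = 10515.2 / 187.20 × 0.85 ≈ 47.7 mL/min
CrCl ≈ 48 mL/min → bracket 35–49 mL/min.
20% of 1200 mg = 240 mg

240 mg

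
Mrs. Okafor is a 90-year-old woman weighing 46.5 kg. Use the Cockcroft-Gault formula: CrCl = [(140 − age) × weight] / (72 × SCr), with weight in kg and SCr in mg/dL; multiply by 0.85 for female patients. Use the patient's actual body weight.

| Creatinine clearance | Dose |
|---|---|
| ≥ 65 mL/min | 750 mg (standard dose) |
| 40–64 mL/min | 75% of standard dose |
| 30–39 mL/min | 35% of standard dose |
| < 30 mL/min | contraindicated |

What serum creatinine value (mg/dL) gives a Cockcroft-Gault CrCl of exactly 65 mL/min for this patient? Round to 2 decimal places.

Standard dose requires CrCl ≥ 65 mL/min.
Set (140 − 90) × 46.5 × 0.85 / (72 × SCr) = 65
SCr = (140 − 90) × 46.5 × 0.85 / (72 × 65) = 0.422 mg/dL

0.42 mg/dL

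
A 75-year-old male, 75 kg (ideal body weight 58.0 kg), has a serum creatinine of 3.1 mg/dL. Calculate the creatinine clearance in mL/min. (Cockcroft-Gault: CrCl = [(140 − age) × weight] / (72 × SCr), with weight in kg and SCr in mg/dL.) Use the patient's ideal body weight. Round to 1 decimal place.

CrCl = (140 − 75) × 58 / (72 × 3.1) = 3770.0 / 223.20 ≈ 16.9 mL/min

16.9 mL/min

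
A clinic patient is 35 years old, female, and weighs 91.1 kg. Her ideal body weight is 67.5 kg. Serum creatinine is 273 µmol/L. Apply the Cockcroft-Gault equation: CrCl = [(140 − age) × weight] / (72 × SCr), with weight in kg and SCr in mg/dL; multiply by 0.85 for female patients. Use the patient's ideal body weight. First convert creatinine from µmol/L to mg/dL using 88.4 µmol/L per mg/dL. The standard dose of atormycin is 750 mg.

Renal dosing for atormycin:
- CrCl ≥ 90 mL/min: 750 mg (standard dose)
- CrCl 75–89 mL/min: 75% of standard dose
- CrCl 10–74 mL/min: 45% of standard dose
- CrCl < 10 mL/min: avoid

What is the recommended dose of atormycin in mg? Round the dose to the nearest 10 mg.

SCr = 273 / 88.4 = 3.088 mg/dL
CrCl = (140 − 35) × 67.5 / (72 × 3.088) × 0.85 = 7087.5 / 222.34 × 0.85 ≈ 27.1 mL/min
CrCl ≈ 27 mL/min → bracket 10–74 mL/min.
45% of 750 mg = 337.5 mg → 340 mg

340 mg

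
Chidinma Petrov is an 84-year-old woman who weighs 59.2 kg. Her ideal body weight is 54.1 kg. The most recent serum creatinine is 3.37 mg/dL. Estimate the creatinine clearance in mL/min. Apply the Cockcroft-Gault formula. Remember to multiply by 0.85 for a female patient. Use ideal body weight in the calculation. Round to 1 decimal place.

CrCl = (140 − 84) × 54.1 / (72 × 3.37) × 0.85 = 3029.6 / 242.64 × 0.85 ≈ 10.6 mL/min

10.6 mL/min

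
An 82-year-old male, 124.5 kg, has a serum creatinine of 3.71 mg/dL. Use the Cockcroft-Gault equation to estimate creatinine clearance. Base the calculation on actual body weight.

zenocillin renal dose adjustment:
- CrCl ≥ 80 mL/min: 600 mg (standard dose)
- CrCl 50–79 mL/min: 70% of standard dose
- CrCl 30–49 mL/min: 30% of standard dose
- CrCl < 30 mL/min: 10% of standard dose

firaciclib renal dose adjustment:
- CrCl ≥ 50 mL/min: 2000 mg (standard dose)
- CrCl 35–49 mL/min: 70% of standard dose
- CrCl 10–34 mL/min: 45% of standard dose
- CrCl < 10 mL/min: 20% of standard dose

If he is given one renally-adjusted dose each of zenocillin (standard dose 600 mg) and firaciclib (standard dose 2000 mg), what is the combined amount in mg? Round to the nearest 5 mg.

CrCl = (140 − 82) × 124.5 / (72 × 3.71) = 7221.0 / 267.12 ≈ 27.0 mL/min
CrCl ≈ 27 mL/min.
zenocillin: < 30 mL/min → 10% of 600 mg = 60 mg.
firaciclib: 10–34 mL/min → 45% of 2000 mg = 900 mg.
Total = 60 + 900 = 960 mg.

960 mg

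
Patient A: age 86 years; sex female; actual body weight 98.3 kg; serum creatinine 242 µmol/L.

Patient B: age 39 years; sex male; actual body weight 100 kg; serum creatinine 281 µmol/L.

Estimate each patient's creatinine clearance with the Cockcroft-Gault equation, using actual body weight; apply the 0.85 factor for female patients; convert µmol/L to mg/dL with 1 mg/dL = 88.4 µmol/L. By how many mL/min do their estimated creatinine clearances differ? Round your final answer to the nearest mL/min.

21 mL/min

Patient A: SCr = 242 / 88.4 = 2.738 mg/dL
Patient A: CrCl = (140 − 86) × 98.3 / (72 × 2.738) × 0.85 = 5308.2 / 197.14 × 0.85 ≈ 22.9 mL/min
Patient B: SCr = 281 / 88.4 = 3.179 mg/dL
Patient B: CrCl = (140 − 39) × 100 / (72 × 3.179) = 10100.0 / 228.89 ≈ 44.1 mL/min
|22.9 − 44.1| = 21.2 mL/min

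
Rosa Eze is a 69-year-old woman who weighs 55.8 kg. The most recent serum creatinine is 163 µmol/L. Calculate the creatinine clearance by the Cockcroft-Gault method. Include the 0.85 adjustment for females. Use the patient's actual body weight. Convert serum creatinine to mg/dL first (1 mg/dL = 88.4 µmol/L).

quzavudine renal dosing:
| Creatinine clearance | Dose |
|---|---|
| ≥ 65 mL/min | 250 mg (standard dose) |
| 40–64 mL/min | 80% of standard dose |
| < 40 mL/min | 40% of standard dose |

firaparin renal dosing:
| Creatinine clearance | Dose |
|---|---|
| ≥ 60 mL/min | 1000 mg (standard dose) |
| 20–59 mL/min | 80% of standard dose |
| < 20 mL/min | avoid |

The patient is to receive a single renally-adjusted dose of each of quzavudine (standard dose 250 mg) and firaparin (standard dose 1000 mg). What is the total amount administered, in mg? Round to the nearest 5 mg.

900 mg

SCr = 163 / 88.4 = 1.844 mg/dL
CrCl = (140 − 69) × 55.8 / (72 × 1.844) × 0.85 = 3961.8 / 132.77 × 0.85 ≈ 25.4 mL/min
CrCl ≈ 25 mL/min.
quzavudine: < 40 mL/min → 40% of 250 mg = 100 mg.
firaparin: 20–59 mL/min → 80% of 1000 mg = 800 mg.
Total = 100 + 800 = 900 mg.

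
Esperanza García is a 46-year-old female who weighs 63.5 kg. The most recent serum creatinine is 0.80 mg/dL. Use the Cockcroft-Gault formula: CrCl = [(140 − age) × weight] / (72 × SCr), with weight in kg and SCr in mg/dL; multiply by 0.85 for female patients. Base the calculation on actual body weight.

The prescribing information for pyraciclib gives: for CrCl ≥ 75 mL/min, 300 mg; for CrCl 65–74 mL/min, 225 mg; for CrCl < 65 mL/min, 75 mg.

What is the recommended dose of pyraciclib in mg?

CrCl = (140 − 46) × 63.5 / (72 × 0.8) × 0.85 = 5969.0 / 57.60 × 0.85 ≈ 88.1 mL/min
CrCl ≈ 88 mL/min → bracket ≥ 75 mL/min.
Dose for this bracket: 300 mg.

300 mg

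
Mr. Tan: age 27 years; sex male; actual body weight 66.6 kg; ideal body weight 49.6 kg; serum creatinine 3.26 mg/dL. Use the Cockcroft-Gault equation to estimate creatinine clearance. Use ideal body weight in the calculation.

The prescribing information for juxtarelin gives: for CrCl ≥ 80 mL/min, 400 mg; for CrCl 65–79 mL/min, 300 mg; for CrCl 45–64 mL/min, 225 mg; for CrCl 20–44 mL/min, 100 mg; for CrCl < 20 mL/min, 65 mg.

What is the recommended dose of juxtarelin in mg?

100 mg

CrCl = (140 − 27) × 49.6 / (72 × 3.26) = 5604.8 / 234.72 ≈ 23.9 mL/min
CrCl ≈ 24 mL/min → bracket 20–44 mL/min.
Dose for this bracket: 100 mg.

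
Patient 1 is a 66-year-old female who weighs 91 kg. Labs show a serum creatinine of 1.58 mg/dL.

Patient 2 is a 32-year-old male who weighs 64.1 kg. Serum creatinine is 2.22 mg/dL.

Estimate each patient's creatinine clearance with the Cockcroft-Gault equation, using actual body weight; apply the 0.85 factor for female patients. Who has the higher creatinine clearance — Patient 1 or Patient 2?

Patient 1: CrCl = (140 − 66) × 91 / (72 × 1.58) × 0.85 = 6734.0 / 113.76 × 0.85 ≈ 50.3 mL/min
Patient 2: CrCl = (140 − 32) × 64.1 / (72 × 2.22) = 6922.8 / 159.84 ≈ 43.3 mL/min
50.3 vs 43.3 mL/min → Patient 1 is higher.

Patient 1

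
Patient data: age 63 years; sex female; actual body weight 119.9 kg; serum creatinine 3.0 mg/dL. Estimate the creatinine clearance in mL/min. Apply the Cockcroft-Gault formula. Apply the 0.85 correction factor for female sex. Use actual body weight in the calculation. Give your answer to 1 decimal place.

36.3 mL/min

CrCl = (140 − 63) × 119.9 / (72 × 3) × 0.85 = 9232.3 / 216.00 × 0.85 ≈ 36.3 mL/min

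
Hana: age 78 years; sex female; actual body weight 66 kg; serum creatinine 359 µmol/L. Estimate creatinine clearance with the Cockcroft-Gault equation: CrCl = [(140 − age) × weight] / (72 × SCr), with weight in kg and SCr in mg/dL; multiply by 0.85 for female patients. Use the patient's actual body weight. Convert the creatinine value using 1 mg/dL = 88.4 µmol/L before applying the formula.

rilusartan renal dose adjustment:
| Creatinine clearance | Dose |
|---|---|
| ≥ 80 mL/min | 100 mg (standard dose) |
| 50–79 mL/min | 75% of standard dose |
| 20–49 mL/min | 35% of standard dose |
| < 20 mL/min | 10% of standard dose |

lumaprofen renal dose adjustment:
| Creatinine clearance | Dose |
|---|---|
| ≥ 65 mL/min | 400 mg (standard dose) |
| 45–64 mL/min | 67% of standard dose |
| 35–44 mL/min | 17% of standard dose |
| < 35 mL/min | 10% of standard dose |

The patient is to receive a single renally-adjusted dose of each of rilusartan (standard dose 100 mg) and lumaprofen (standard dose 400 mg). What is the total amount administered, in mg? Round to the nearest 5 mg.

SCr = 359 / 88.4 = 4.061 mg/dL
CrCl = (140 − 78) × 66 / (72 × 4.061) × 0.85 = 4092.0 / 292.39 × 0.85 ≈ 11.9 mL/min
CrCl ≈ 12 mL/min.
rilusartan: < 20 mL/min → 10% of 100 mg = 10 mg.
lumaprofen: < 35 mL/min → 10% of 400 mg = 40 mg.
Total = 10 + 40 = 50 mg.

50 mg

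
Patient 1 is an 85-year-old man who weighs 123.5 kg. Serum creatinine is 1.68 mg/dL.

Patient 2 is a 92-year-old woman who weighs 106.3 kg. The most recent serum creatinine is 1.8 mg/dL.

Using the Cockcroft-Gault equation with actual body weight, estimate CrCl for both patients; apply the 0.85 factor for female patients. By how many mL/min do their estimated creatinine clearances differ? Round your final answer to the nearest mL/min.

Patient 1: CrCl = (140 − 85) × 123.5 / (72 × 1.68) = 6792.5 / 120.96 ≈ 56.2 mL/min
Patient 2: CrCl = (140 − 92) × 106.3 / (72 × 1.8) × 0.85 = 5102.4 / 129.60 × 0.85 ≈ 33.5 mL/min
|56.2 − 33.5| = 22.7 mL/min

23 mL/min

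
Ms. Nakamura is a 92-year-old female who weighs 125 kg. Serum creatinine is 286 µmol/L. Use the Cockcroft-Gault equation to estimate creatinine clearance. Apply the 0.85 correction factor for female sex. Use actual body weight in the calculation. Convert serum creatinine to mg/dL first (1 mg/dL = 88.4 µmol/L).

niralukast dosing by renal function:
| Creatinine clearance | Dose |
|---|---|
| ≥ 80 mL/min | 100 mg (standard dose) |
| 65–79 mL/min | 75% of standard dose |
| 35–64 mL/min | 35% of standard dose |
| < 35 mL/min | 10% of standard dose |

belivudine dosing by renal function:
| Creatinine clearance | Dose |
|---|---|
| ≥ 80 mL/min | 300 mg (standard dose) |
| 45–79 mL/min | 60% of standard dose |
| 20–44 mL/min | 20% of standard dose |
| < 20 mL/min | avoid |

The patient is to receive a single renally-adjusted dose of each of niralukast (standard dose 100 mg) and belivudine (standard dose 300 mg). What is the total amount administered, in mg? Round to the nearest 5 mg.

70 mg

SCr = 286 / 88.4 = 3.235 mg/dL
CrCl = (140 − 92) × 125 / (72 × 3.235) × 0.85 = 6000.0 / 232.92 × 0.85 ≈ 21.9 mL/min
CrCl ≈ 22 mL/min.
niralukast: < 35 mL/min → 10% of 100 mg = 10 mg.
belivudine: 20–44 mL/min → 20% of 300 mg = 60 mg.
Total = 10 + 60 = 70 mg.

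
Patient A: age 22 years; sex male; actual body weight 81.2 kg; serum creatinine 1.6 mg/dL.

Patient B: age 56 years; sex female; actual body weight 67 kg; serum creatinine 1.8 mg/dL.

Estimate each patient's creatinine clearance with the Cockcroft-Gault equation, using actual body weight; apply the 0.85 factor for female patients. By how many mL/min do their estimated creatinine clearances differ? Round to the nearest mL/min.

Patient A: CrCl = (140 − 22) × 81.2 / (72 × 1.6) = 9581.6 / 115.20 ≈ 83.2 mL/min
Patient B: CrCl = (140 − 56) × 67 / (72 × 1.8) × 0.85 = 5628.0 / 129.60 × 0.85 ≈ 36.9 mL/min
|83.2 − 36.9| = 46.3 mL/min

46 mL/min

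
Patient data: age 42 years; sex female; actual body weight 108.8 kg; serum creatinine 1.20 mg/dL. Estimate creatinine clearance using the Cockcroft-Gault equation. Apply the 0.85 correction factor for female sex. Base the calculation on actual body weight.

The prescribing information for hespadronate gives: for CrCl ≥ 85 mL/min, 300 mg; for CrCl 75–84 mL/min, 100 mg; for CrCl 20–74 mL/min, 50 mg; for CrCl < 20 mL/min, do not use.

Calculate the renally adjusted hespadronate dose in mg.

CrCl = (140 − 42) × 108.8 / (72 × 1.2) × 0.85 = 10662.4 / 86.40 × 0.85 ≈ 104.9 mL/min
CrCl ≈ 105 mL/min → bracket ≥ 85 mL/min.
Dose for this bracket: 300 mg.

300 mg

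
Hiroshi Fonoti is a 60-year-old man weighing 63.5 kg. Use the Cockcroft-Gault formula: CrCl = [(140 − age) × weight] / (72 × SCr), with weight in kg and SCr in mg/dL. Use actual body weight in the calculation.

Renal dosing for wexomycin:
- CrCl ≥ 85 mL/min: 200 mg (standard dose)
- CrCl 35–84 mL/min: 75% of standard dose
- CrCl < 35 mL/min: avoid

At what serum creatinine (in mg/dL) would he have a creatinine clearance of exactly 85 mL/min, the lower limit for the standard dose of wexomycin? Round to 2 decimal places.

Standard dose requires CrCl ≥ 85 mL/min.
Set (140 − 60) × 63.5 / (72 × SCr) = 85
SCr = (140 − 60) × 63.5 / (72 × 85) = 0.830 mg/dL

0.83 mg/dL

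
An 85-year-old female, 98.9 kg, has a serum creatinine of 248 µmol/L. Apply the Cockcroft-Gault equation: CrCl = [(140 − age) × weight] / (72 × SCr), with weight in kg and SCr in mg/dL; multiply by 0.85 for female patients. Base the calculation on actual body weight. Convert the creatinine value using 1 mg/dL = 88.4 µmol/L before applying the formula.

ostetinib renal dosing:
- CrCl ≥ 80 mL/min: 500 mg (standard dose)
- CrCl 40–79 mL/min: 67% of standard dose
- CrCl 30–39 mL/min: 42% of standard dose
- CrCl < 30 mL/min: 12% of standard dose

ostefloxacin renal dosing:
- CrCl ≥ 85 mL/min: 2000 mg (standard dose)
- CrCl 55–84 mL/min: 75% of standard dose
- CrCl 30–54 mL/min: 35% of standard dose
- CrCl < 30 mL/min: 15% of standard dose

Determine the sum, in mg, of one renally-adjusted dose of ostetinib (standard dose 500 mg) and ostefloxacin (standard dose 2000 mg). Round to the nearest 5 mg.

360 mg

SCr = 248 / 88.4 = 2.805 mg/dL
CrCl = (140 − 85) × 98.9 / (72 × 2.805) × 0.85 = 5439.5 / 201.96 × 0.85 ≈ 22.9 mL/min
CrCl ≈ 23 mL/min.
ostetinib: < 30 mL/min → 12% of 500 mg = 60 mg.
ostefloxacin: < 30 mL/min → 15% of 2000 mg = 300 mg.
Total = 60 + 300 = 360 mg.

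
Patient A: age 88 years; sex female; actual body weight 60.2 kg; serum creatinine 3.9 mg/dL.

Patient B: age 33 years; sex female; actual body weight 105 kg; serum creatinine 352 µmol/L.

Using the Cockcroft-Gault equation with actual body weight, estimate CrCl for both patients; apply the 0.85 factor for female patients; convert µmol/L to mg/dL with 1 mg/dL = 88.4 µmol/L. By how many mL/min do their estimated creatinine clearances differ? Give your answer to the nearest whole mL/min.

24 mL/min

Patient A: CrCl = (140 − 88) × 60.2 / (72 × 3.9) × 0.85 = 3130.4 / 280.80 × 0.85 ≈ 9.5 mL/min
Patient B: SCr = 352 / 88.4 = 3.982 mg/dL
Patient B: CrCl = (140 − 33) × 105 / (72 × 3.982) × 0.85 = 11235.0 / 286.70 × 0.85 ≈ 33.3 mL/min
|9.5 − 33.3| = 23.8 mL/min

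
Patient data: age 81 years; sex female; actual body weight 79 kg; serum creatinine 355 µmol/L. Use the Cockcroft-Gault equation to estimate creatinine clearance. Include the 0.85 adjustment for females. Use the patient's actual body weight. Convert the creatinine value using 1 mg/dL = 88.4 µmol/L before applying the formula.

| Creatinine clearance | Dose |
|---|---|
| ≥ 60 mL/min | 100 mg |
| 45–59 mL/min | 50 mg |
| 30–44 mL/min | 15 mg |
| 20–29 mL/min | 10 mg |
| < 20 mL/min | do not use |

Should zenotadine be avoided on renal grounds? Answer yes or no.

SCr = 355 / 88.4 = 4.016 mg/dL
CrCl = (140 − 81) × 79 / (72 × 4.016) × 0.85 = 4661.0 / 289.15 × 0.85 ≈ 13.7 mL/min
CrCl ≈ 14 mL/min, which is < 20 mL/min.

yes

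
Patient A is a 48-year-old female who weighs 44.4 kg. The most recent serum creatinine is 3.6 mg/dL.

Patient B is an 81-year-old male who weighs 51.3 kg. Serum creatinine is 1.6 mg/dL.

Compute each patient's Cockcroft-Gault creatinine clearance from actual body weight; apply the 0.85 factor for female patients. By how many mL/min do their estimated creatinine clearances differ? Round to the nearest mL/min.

13 mL/min

Patient A: CrCl = (140 − 48) × 44.4 / (72 × 3.6) × 0.85 = 4084.8 / 259.20 × 0.85 ≈ 13.4 mL/min
Patient B: CrCl = (140 − 81) × 51.3 / (72 × 1.6) = 3026.7 / 115.20 ≈ 26.3 mL/min
|13.4 − 26.3| = 12.9 mL/min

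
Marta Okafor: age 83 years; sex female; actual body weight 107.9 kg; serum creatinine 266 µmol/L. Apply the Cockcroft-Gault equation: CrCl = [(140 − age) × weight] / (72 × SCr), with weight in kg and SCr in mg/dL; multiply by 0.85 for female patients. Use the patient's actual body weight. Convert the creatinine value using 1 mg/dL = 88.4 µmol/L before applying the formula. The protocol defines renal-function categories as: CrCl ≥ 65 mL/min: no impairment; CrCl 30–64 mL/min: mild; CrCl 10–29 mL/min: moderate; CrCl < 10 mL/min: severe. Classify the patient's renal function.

SCr = 266 / 88.4 = 3.009 mg/dL
CrCl = (140 − 83) × 107.9 / (72 × 3.009) × 0.85 = 6150.3 / 216.65 × 0.85 ≈ 24.1 mL/min
24 mL/min falls in the 'moderate' range.

moderate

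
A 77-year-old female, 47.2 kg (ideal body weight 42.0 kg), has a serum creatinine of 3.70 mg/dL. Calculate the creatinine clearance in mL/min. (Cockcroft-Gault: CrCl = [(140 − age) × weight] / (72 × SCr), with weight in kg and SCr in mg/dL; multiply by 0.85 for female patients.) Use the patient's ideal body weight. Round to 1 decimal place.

8.4 mL/min

CrCl = (140 − 77) × 42 / (72 × 3.7) × 0.85 = 2646.0 / 266.40 × 0.85 ≈ 8.4 mL/min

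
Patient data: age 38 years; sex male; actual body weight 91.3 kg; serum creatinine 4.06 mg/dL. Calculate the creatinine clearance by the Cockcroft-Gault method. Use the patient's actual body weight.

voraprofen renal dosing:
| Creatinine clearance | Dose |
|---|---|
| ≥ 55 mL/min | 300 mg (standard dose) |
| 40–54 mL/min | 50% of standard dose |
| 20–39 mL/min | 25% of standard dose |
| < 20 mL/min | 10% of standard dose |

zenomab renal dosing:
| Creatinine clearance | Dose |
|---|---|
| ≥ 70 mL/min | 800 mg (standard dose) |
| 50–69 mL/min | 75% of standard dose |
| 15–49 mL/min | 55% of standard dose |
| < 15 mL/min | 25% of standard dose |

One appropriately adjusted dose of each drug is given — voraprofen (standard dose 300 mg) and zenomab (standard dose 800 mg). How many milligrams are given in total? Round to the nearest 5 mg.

515 mg

CrCl = (140 − 38) × 91.3 / (72 × 4.06) = 9312.6 / 292.32 ≈ 31.9 mL/min
CrCl ≈ 32 mL/min.
voraprofen: 20–39 mL/min → 25% of 300 mg = 75 mg.
zenomab: 15–49 mL/min → 55% of 800 mg = 440 mg.
Total = 75 + 440 = 515 mg.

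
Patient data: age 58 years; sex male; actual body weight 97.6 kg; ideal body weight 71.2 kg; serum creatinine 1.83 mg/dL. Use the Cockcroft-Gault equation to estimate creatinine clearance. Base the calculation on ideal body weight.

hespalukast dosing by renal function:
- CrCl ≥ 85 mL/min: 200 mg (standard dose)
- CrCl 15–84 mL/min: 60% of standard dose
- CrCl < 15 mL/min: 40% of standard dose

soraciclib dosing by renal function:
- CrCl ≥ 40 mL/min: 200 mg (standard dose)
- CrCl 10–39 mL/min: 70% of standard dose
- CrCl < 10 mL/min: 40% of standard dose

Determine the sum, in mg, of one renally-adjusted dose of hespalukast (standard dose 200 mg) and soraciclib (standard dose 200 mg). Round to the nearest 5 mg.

320 mg

CrCl = (140 − 58) × 71.2 / (72 × 1.83) = 5838.4 / 131.76 ≈ 44.3 mL/min
CrCl ≈ 44 mL/min.
hespalukast: 15–84 mL/min → 60% of 200 mg = 120 mg.
soraciclib: ≥ 40 mL/min → 100% of 200 mg = 200 mg.
Total = 120 + 200 = 320 mg.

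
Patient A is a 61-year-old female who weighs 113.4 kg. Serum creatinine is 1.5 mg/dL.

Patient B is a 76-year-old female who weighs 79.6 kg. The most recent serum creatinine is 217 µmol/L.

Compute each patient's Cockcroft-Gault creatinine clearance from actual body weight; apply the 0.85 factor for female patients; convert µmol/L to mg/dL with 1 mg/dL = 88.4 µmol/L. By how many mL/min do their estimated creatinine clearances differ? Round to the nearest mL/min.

Patient A: CrCl = (140 − 61) × 113.4 / (72 × 1.5) × 0.85 = 8958.6 / 108.00 × 0.85 ≈ 70.5 mL/min
Patient B: SCr = 217 / 88.4 = 2.455 mg/dL
Patient B: CrCl = (140 − 76) × 79.6 / (72 × 2.455) × 0.85 = 5094.4 / 176.76 × 0.85 ≈ 24.5 mL/min
|70.5 − 24.5| = 46.0 mL/min

46 mL/min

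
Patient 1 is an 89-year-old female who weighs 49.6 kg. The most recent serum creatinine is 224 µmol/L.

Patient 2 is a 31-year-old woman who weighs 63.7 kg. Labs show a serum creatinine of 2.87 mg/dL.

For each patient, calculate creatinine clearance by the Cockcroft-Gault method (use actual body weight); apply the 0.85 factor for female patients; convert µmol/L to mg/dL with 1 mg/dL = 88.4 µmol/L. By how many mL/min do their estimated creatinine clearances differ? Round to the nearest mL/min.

Patient 1: SCr = 224 / 88.4 = 2.534 mg/dL
Patient 1: CrCl = (140 − 89) × 49.6 / (72 × 2.534) × 0.85 = 2529.6 / 182.45 × 0.85 ≈ 11.8 mL/min
Patient 2: CrCl = (140 − 31) × 63.7 / (72 × 2.87) × 0.85 = 6943.3 / 206.64 × 0.85 ≈ 28.6 mL/min
|11.8 − 28.6| = 16.8 mL/min

17 mL/min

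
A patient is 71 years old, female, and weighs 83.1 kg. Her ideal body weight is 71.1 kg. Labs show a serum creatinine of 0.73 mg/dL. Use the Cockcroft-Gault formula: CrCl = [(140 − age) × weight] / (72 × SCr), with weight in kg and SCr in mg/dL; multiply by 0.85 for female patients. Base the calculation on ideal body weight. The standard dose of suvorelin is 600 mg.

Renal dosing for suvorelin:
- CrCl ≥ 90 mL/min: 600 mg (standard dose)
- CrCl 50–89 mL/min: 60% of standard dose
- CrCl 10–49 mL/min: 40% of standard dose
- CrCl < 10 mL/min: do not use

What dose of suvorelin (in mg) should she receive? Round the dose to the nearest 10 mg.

CrCl = (140 − 71) × 71.1 / (72 × 0.73) × 0.85 = 4905.9 / 52.56 × 0.85 ≈ 79.3 mL/min
CrCl ≈ 79 mL/min → bracket 50–89 mL/min.
60% of 600 mg = 360 mg

360 mg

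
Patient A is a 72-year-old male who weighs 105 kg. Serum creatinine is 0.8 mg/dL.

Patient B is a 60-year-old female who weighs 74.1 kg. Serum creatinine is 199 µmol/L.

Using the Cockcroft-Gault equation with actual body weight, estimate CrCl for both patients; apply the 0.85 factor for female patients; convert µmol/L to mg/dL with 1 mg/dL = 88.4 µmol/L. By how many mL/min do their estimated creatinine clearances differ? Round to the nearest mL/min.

93 mL/min

Patient A: CrCl = (140 − 72) × 105 / (72 × 0.8) = 7140.0 / 57.60 ≈ 124.0 mL/min
Patient B: SCr = 199 / 88.4 = 2.251 mg/dL
Patient B: CrCl = (140 − 60) × 74.1 / (72 × 2.251) × 0.85 = 5928.0 / 162.07 × 0.85 ≈ 31.1 mL/min
|124.0 − 31.1| = 92.9 mL/min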